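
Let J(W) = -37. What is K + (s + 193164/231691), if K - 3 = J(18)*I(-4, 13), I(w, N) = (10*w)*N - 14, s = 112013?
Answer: 30531042998/231691 ≈ 1.3177e+5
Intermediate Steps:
I(w, N) = -14 + 10*N*w (I(w, N) = 10*N*w - 14 = -14 + 10*N*w)
K = 19761 (K = 3 - 37*(-14 + 10*13*(-4)) = 3 - 37*(-14 - 520) = 3 - 37*(-534) = 3 + 19758 = 19761)
K + (s + 193164/231691) = 19761 + (112013 + 193164/231691) = 19761 + 25952597147/231691 = 30531042998/231691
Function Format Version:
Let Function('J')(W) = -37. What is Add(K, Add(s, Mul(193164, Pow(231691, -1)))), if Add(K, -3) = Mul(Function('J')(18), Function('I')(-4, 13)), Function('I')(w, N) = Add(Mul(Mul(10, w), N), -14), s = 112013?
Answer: Rational(30531042998, 231691) ≈ 1.3177e+5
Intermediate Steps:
Function('I')(w, N) = Add(-14, Mul(10, N, w)) (Function('I')(w, N) = Add(Mul(10, N, w), -14) = Add(-14, Mul(10, N, w)))
K = 19761 (K = Add(3, Mul(-37, Add(-14, Mul(10, 13, -4)))) = Add(3, Mul(-37, Add(-14, -520))) = Add(3, Mul(-37, -534)) = Add(3, 19758) = 19761)
Add(K, Add(s, Mul(193164, Pow(231691, -1)))) = Add(19761, Add(112013, Mul(193164, Pow(231691, -1)))) = Add(19761, Add(112013, Mul(193164, Rational(1, 231691)))) = Add(19761, Add(112013, Rational(193164, 231691))) = Add(19761, Rational(25952597147, 231691)) = Rational(30531042998, 231691)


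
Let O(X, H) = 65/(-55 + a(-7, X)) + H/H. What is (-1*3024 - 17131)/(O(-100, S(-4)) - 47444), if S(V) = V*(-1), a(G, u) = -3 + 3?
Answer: 221705/521886 ≈ 0.42482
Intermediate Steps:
a(G, u) = 0
S(V) = -V
O(X, H) = -2/11 (O(X, H) = 65/(-55 + 0) + H/H = 65/(-55) + 1 = 65*(-1/55) + 1 = -13/11 + 1 = -2/11)
(-1*3024 - 17131)/(O(-100, S(-4)) - 47444) = (-1*3024 - 17131)/(-2/11 - 47444) = (-3024 - 17131)/(-521886/11) = -20155*(-11/521886) = 221705/521886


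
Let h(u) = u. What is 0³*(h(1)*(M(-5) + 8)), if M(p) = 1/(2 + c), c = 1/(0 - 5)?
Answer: 0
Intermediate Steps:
c = -⅕ (c = 1/(-5) = -⅕ ≈ -0.20000)
M(p) = 5/9 (M(p) = 1/(2 - ⅕) = 1/(9/5) = 5/9)
0³*(h(1)*(M(-5) + 8)) = 0³*(1*(5/9 + 8)) = 0*(1*(77/9)) = 0*(77/9) = 0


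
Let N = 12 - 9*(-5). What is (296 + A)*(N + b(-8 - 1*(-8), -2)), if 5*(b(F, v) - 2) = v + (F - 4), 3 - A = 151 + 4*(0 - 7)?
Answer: 50864/5 ≈ 10173.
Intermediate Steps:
N = 57 (N = 12 + 45 = 57)
A = -120 (A = 3 - (151 + 4*(0 - 7)) = 3 - (151 + 4*(-7)) = 3 - (151 - 28) = 3 - 1*123 = 3 - 123 = -120)
b(F, v) = 6/5 + F/5 + v/5 (b(F, v) = 2 + (v + (F - 4))/5 = 2 + (v + (-4 + F))/5 = 2 + (-4 + F + v)/5 = 2 + (-⅘ + F/5 + v/5) = 6/5 + F/5 + v/5)
(296 + A)*(N + b(-8 - 1*(-8), -2)) = (296 - 120)*(57 + (6/5 + (-8 - 1*(-8))/5 + (⅕)*(-2))) = 176*(57 + (6/5 + (-8 + 8)/5 - ⅖)) = 176*(57 + (6/5 + (⅕)*0 - ⅖)) = 176*(57 + (6/5 + 0 - ⅖)) = 176*(57 + ⅘) = 176*(289/5) = 50864/5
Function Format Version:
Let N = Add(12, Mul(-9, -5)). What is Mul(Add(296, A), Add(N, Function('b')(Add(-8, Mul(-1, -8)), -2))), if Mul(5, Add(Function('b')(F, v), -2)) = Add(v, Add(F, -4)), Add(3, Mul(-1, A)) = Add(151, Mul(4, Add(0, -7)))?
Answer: Rational(50864, 5) ≈ 10173.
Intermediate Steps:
N = 57 (N = Add(12, 45) = 57)
A = -120 (A = Add(3, Mul(-1, Add(151, Mul(4, Add(0, -7))))) = Add(3, Mul(-1, Add(151, Mul(4, -7)))) = Add(3, Mul(-1, Add(151, -28))) = Add(3, Mul(-1, 123)) = Add(3, -123) = -120)
Function('b')(F, v) = Add(Rational(6, 5), Mul(Rational(1, 5), F), Mul(Rational(1, 5), v)) (Function('b')(F, v) = Add(2, Mul(Rational(1, 5), Add(v, Add(F, -4)))) = Add(2, Mul(Rational(1, 5), Add(v, Add(-4, F)))) = Add(2, Mul(Rational(1, 5), Add(-4, F, v))) = Add(2, Add(Rational(-4, 5), Mul(Rational(1, 5), F), Mul(Rational(1, 5), v))) = Add(Rational(6, 5), Mul(Rational(1, 5), F), Mul(Rational(1, 5), v)))
Mul(Add(296, A), Add(N, Function('b')(Add(-8, Mul(-1, -8)), -2))) = Mul(Add(296, -120), Add(57, Add(Rational(6, 5), Mul(Rational(1, 5), Add(-8, Mul(-1, -8))), Mul(Rational(1, 5), -2)))) = Mul(176, Add(57, Add(Rational(6, 5), Mul(Rational(1, 5), Add(-8, 8)), Rational(-2, 5)))) = Mul(176, Add(57, Add(Rational(6, 5), Mul(Rational(1, 5), 0), Rational(-2, 5)))) = Mul(176, Add(57, Add(Rational(6, 5), 0, Rational(-2, 5)))) = Mul(176, Add(57, Rational(4, 5))) = Mul(176, Rational(289, 5)) = Rational(50864, 5)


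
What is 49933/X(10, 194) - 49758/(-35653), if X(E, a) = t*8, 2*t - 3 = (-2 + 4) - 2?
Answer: 1780858345/427836 ≈ 4162.5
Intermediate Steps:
t = 3/2 (t = 3/2 + ((-2 + 4) - 2)/2 = 3/2 + (2 - 2)/2 = 3/2 + (½)*0 = 3/2 + 0 = 3/2 ≈ 1.5000)
X(E, a) = 12 (X(E, a) = (3/2)*8 = 12)
49933/X(10, 194) - 49758/(-35653) = 49933/12 - 49758/(-35653) = 49933*(1/12) - 49758*(-1/35653) = 49933/12 + 49758/35653 = 1780858345/427836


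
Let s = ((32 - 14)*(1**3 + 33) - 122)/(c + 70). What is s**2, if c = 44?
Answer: 60025/3249 ≈ 18.475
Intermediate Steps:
s = 245/57 (s = ((32 - 14)*(1**3 + 33) - 122)/(44 + 70) = (18*(1 + 33) - 122)/114 = (18*34 - 122)*(1/114) = (612 - 122)*(1/114) = 490*(1/114) = 245/57 ≈ 4.2982)
s**2 = (245/57)**2 = 60025/3249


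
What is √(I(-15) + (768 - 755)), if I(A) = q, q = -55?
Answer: I*√42 ≈ 6.4807*I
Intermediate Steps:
I(A) = -55
√(I(-15) + (768 - 755)) = √(-55 + (768 - 755)) = √(-55 + 13) = √(-42) = I*√42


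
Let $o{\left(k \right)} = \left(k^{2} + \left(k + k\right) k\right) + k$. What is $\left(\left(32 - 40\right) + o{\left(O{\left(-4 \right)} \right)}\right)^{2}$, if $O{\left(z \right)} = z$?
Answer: $1296$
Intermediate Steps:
$o{\left(k \right)} = k + 3 k^{2}$ ($o{\left(k \right)} = \left(k^{2} + 2 k k\right) + k = \left(k^{2} + 2 k^{2}\right) + k = 3 k^{2} + k = k + 3 k^{2}$)
$\left(\left(32 - 40\right) + o{\left(O{\left(-4 \right)} \right)}\right)^{2} = \left(\left(32 - 40\right) - 4 \left(1 + 3 \left(-4\right)\right)\right)^{2} = \left(-8 - 4 \left(1 - 12\right)\right)^{2} = \left(-8 - -44\right)^{2} = \left(-8 + 44\right)^{2} = 36^{2} = 1296$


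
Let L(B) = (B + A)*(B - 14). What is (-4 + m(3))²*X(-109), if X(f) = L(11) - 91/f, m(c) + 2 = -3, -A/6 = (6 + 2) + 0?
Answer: 987390/109 ≈ 9058.6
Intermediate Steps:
A = -48 (A = -6*((6 + 2) + 0) = -6*(8 + 0) = -6*8 = -48)
L(B) = (-48 + B)*(-14 + B) (L(B) = (B - 48)*(B - 14) = (-48 + B)*(-14 + B))
m(c) = -5 (m(c) = -2 - 3 = -5)
X(f) = 111 - 91/f (X(f) = (672 + 11² - 62*11) - 91/f = (672 + 121 - 682) - 91/f = 111 - 91/f)
(-4 + m(3))²*X(-109) = (-4 - 5)²*(111 - 91/(-109)) = (-9)²*(111 - 91*(-1/109)) = 81*(111 + 91/109) = 81*(12190/109) = 987390/109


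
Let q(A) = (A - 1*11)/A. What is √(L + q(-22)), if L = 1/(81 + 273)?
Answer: √47082/177 ≈ 1.2259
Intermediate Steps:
q(A) = (-11 + A)/A (q(A) = (A - 11)/A = (-11 + A)/A)
L = 1/354 ≈ 0.0028249
√(L + q(-22)) = √(1/354 + (-11 - 22)/(-22)) = √(1/354 - 1/22*(-33)) = √(1/354 + 3/2) = √(266/177) = √47082/177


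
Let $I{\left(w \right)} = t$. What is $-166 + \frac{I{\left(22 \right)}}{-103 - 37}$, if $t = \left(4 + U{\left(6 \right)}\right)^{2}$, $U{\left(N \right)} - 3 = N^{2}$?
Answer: $- \frac{25089}{140} \approx -179.21$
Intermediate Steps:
$U{\left(N \right)} = 3 + N^{2}$
$t = 1849$ ($t = \left(4 + \left(3 + 6^{2}\right)\right)^{2} = \left(4 + \left(3 + 36\right)\right)^{2} = \left(4 + 39\right)^{2} = 43^{2} = 1849$)
$I{\left(w \right)} = 1849$
$-166 + \frac{I{\left(22 \right)}}{-103 - 37} = -166 + \frac{1}{-103 - 37} \cdot 1849 = -166 + \frac{1}{-140} \cdot 1849 = -166 - \frac{1849}{140} = - \frac{25089}{140}$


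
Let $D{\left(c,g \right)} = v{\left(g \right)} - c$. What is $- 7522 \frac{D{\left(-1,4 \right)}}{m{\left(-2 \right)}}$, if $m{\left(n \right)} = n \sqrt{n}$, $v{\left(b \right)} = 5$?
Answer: $- 11283 i \sqrt{2} \approx - 15957.0 i$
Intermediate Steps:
$D{\left(c,g \right)} = 5 - c$
$m{\left(n \right)} = n^{\frac{3}{2}}$
$- 7522 \frac{D{\left(-1,4 \right)}}{m{\left(-2 \right)}} = - 7522 \frac{5 - -1}{\left(-2\right)^{\frac{3}{2}}} = - 7522 \frac{5 + 1}{\left(-2\right) i \sqrt{2}} = - 7522 \cdot 6 \frac{i \sqrt{2}}{4} = - 7522 \frac{3 i \sqrt{2}}{2} = - 11283 i \sqrt{2}$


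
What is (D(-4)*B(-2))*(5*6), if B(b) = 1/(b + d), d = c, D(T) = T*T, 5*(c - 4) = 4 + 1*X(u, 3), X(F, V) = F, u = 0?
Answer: 1200/7 ≈ 171.43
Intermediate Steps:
c = 24/5 (c = 4 + (4 + 1*0)/5 = 4 + (4 + 0)/5 = 4 + (⅕)*4 = 4 + ⅘ = 24/5 ≈ 4.8000)
D(T) = T²
d = 24/5 ≈ 4.8000
B(b) = 1/(24/5 + b) (B(b) = 1/(b + 24/5) = 1/(24/5 + b))
(D(-4)*B(-2))*(5*6) = ((-4)²*(5/(24 + 5*(-2))))*(5*6) = (16*(5/(24 - 10)))*30 = (16*(5/14))*30 = (40/7)*30 = 1200/7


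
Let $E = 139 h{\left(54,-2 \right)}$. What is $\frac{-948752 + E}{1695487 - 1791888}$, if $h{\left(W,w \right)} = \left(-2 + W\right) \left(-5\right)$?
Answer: $\frac{984892}{96401} \approx 10.217$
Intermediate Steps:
$h{\left(W,w \right)} = 10 - 5 W$
$E = -36140$ ($E = 139 \left(10 - 270\right) = 139 \left(-260\right) = -36140$)
$\frac{-948752 + E}{1695487 - 1791888} = \frac{-948752 - 36140}{1695487 - 1791888} = - \frac{984892}{-96401} = \left(-984892\right) \left(- \frac{1}{96401}\right) = \frac{984892}{96401}$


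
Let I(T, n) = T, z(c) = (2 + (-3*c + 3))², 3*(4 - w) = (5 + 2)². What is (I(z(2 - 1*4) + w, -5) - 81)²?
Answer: 6889/9 ≈ 765.44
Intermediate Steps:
w = -37/3 (w = 4 - (5 + 2)²/3 = 4 - ⅓*7² = 4 - ⅓*49 = 4 - 49/3 = -37/3 ≈ -12.333)
z(c) = (5 - 3*c)² (z(c) = (2 + (3 - 3*c))² = (5 - 3*c)²)
(I(z(2 - 1*4) + w, -5) - 81)² = (((-5 + 3*(2 - 1*4))² - 37/3) - 81)² = (((-5 + 3*(2 - 4))² - 37/3) - 81)² = (((-5 + 3*(-2))² - 37/3) - 81)² = (((-5 - 6)² - 37/3) - 81)² = (((-11)² - 37/3) - 81)² = ((121 - 37/3) - 81)² = (326/3 - 81)² = (83/3)² = 6889/9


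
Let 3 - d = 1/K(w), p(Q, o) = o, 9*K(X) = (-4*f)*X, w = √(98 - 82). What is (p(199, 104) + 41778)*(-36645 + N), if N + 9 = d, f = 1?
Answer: -12279948987/8 ≈ -1.5350e+9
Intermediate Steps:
w = 4 (w = √16 = 4)
K(X) = -4*X/9 (K(X) = ((-4*1)*X)/9 = (-4*X)/9 = -4*X/9)
d = 57/16 (d = 3 - 1/((-4/9*4)) = 3 - 1/(-16/9) = 3 - 1*(-9/16) = 3 + 9/16 = 57/16 ≈ 3.5625)
N = -87/16 (N = -9 + 57/16 = -87/16 ≈ -5.4375)
(p(199, 104) + 41778)*(-36645 + N) = (104 + 41778)*(-36645 - 87/16) = 41882*(-586407/16) = -12279948987/8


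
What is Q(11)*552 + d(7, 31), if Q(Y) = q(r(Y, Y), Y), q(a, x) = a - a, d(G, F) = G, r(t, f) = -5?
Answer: 7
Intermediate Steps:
q(a, x) = 0
Q(Y) = 0
Q(11)*552 + d(7, 31) = 0*552 + 7 = 0 + 7 = 7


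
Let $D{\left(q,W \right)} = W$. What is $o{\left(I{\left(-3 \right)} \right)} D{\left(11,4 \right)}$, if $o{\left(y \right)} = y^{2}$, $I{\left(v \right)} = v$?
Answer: $36$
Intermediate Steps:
$o{\left(I{\left(-3 \right)} \right)} D{\left(11,4 \right)} = \left(-3\right)^{2} \cdot 4 = 9 \cdot 4 = 36$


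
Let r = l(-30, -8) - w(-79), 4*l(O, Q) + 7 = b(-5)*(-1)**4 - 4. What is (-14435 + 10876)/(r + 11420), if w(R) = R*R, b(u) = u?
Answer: -3559/5175 ≈ -0.68773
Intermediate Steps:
l(O, Q) = -4 (l(O, Q) = -7/4 + (-5*(-1)**4 - 4)/4 = -7/4 + (-5*1 - 4)/4 = -7/4 + (-5 - 4)/4 = -7/4 + (1/4)*(-9) = -7/4 - 9/4 = -4)
w(R) = R**2
r = -6245 (r = -4 - 1*(-79)**2 = -4 - 1*6241 = -4 - 6241 = -6245)
(-14435 + 10876)/(r + 11420) = (-14435 + 10876)/(-6245 + 11420) = -3559/5175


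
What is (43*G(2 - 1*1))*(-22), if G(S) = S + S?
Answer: -1892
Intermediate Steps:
G(S) = 2*S
(43*G(2 - 1*1))*(-22) = (43*(2*(2 - 1*1)))*(-22) = (43*(2*(2 - 1)))*(-22) = (43*(2*1))*(-22) = (43*2)*(-22) = 86*(-22) = -1892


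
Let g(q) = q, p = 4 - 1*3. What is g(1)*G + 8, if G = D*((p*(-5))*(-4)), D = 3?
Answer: 68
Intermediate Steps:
p = 1 (p = 4 - 3 = 1)
G = 60 (G = 3*((1*(-5))*(-4)) = 3*(-5*(-4)) = 3*20 = 60)
g(1)*G + 8 = 1*60 + 8 = 60 + 8 = 68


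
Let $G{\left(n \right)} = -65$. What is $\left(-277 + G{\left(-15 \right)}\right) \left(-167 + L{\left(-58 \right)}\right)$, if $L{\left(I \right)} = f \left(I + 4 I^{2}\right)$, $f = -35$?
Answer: $160431174$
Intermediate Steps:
$L{\left(I \right)} = - 140 I^{2} - 35 I$ ($L{\left(I \right)} = - 35 \left(I + 4 I^{2}\right) = - 140 I^{2} - 35 I$)
$\left(-277 + G{\left(-15 \right)}\right) \left(-167 + L{\left(-58 \right)}\right) = \left(-277 - 65\right) \left(-167 - - 2030 \left(1 + 4 \left(-58\right)\right)\right) = - 342 \left(-167 - - 2030 \left(1 - 232\right)\right) = - 342 \left(-167 - \left(-2030\right) \left(-231\right)\right) = - 342 \left(-167 - 468930\right) = \left(-342\right) \left(-469097\right) = 160431174$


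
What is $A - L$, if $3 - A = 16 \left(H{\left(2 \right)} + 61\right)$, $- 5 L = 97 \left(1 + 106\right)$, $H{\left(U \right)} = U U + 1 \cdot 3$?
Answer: $\frac{4954}{5} \approx 990.8$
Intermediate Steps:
$H{\left(U \right)} = 3 + U^{2}$ ($H{\left(U \right)} = U^{2} + 3 = 3 + U^{2}$)
$L = - \frac{10379}{5}$ ($L = - \frac{97 \left(1 + 106\right)}{5} = - \frac{97 \cdot 107}{5} = \left(- \frac{1}{5}\right) 10379 = - \frac{10379}{5} \approx -2075.8$)
$A = -1085$ ($A = 3 - 16 \left(\left(3 + 2^{2}\right) + 61\right) = 3 - 16 \left(\left(3 + 4\right) + 61\right) = 3 - 16 \left(7 + 61\right) = 3 - 16 \cdot 68 = 3 - 1088 = -1085$)
$A - L = -1085 - - \frac{10379}{5} = -1085 + \frac{10379}{5} = \frac{4954}{5}$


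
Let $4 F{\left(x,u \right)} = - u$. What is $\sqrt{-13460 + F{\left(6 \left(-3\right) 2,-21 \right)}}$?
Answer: $\frac{i \sqrt{53819}}{2} \approx 115.99 i$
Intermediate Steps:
$F{\left(x,u \right)} = - \frac{u}{4}$ ($F{\left(x,u \right)} = \frac{\left(-1\right) u}{4} = - \frac{u}{4}$)
$\sqrt{-13460 + F{\left(6 \left(-3\right) 2,-21 \right)}} = \sqrt{-13460 - - \frac{21}{4}} = \sqrt{-13460 + \frac{21}{4}} = \sqrt{- \frac{53819}{4}} = \frac{i \sqrt{53819}}{2}$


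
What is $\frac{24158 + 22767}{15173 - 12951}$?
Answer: $\frac{46925}{2222} \approx 21.118$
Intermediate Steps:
$\frac{24158 + 22767}{15173 - 12951} = \frac{46925}{2222}$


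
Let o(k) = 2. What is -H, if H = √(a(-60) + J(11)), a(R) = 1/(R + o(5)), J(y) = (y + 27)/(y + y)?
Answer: -√696058/638 ≈ -1.3077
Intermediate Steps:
J(y) = (27 + y)/(2*y) (J(y) = (27 + y)/((2*y)) = (27 + y)*(1/(2*y)) = (27 + y)/(2*y))
a(R) = 1/(2 + R) (a(R) = 1/(R + 2) = 1/(2 + R))
H = √696058/638 (H = √(1/(2 - 60) + (½)*(27 + 11)/11) = √(1/(-58) + (½)*(1/11)*38) = √(-1/58 + 19/11) = √(1091/638) = √696058/638 ≈ 1.3077)
-H = -√696058/638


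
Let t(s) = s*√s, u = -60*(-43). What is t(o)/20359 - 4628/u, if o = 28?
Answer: -1157/645 + 56*√7/20359 ≈ -1.7865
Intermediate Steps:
u = 2580
t(s) = s^(3/2)
t(o)/20359 - 4628/u = 28^(3/2)/20359 - 4628/2580 = (56*√7)*(1/20359) - 4628*1/2580 = 56*√7/20359 - 1157/645 = -1157/645 + 56*√7/20359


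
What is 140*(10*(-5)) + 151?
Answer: -6849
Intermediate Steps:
140*(10*(-5)) + 151 = 140*(-50) + 151 = -7000 + 151 = -6849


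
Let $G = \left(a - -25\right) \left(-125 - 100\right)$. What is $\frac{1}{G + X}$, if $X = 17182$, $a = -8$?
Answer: $\frac{1}{13357} \approx 7.4867 \cdot 10^{-5}$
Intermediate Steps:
$G = -3825$ ($G = \left(-8 - -25\right) \left(-125 - 100\right) = \left(-8 + 25\right) \left(-225\right) = 17 \left(-225\right) = -3825$)
$\frac{1}{G + X} = \frac{1}{-3825 + 17182} = \frac{1}{13357}$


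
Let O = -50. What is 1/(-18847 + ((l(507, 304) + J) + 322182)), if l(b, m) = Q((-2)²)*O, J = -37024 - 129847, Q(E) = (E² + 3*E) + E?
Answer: 1/134864 ≈ 7.4149e-6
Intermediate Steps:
Q(E) = E² + 4*E
J = -166871
l(b, m) = -1600 (l(b, m) = ((-2)²*(4 + (-2)²))*(-50) = (4*(4 + 4))*(-50) = (4*8)*(-50) = 32*(-50) = -1600)
1/(-18847 + ((l(507, 304) + J) + 322182)) = 1/(-18847 + ((-1600 - 166871) + 322182)) = 1/(-18847 + (-168471 + 322182)) = 1/(-18847 + 153711) = 1/134864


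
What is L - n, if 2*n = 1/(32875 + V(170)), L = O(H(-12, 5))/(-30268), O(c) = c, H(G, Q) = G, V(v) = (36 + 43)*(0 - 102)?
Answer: 6145/16329586 ≈ 0.00037631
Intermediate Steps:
V(v) = -8058 (V(v) = 79*(-102) = -8058)
L = 3/7567 (L = -12/(-30268) = -12*(-1/30268) = 3/7567 ≈ 0.00039646)
n = 1/49634 (n = 1/(2*(32875 - 8058)) = (½)/24817 = (½)*(1/24817) = 1/49634 ≈ 2.0147e-5)
L - n = 3/7567 - 1*1/49634 = 3/7567 - 1/49634 = 6145/16329586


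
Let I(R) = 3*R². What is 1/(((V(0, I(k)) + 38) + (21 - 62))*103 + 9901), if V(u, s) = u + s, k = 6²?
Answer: 1/410056 ≈ 2.4387e-6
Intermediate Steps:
k = 36
V(u, s) = s + u
1/(((V(0, I(k)) + 38) + (21 - 62))*103 + 9901) = 1/((((3*36² + 0) + 38) + (21 - 62))*103 + 9901) = 1/((((3*1296 + 0) + 38) - 41)*103 + 9901) = 1/((((3888 + 0) + 38) - 41)*103 + 9901) = 1/(((3888 + 38) - 41)*103 + 9901) = 1/((3926 - 41)*103 + 9901) = 1/(3885*103 + 9901) = 1/(400155 + 9901) = 1/410056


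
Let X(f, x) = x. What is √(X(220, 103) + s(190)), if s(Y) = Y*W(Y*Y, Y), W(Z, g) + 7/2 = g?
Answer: √35538 ≈ 188.52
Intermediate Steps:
W(Z, g) = -7/2 + g
s(Y) = Y*(-7/2 + Y)
√(X(220, 103) + s(190)) = √(103 + (½)*190*(-7 + 2*190)) = √(103 + (½)*190*(-7 + 380)) = √(103 + (½)*190*373) = √(103 + 35435) = √35538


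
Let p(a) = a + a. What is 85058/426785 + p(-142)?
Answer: -121121882/426785 ≈ -283.80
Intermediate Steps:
p(a) = 2*a
85058/426785 + p(-142) = 85058/426785 + 2*(-142) = 85058*(1/426785) - 284 = 85058/426785 - 284 = -121121882/426785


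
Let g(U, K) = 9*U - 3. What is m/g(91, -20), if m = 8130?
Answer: 1355/136 ≈ 9.9632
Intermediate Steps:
g(U, K) = -3 + 9*U
m/g(91, -20) = 8130/(-3 + 9*91) = 8130/(-3 + 819) = 8130/816 = 8130*(1/816) = 1355/136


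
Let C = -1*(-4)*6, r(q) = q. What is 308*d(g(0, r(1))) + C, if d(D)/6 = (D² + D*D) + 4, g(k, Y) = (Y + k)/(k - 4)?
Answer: 7647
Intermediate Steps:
g(k, Y) = (Y + k)/(-4 + k)
d(D) = 24 + 12*D² (d(D) = 6*((D² + D*D) + 4) = 6*((D² + D²) + 4) = 6*(2*D² + 4) = 6*(4 + 2*D²) = 24 + 12*D²)
C = 24 (C = 4*6 = 24)
308*d(g(0, r(1))) + C = 308*(24 + 12*((1 + 0)/(-4 + 0))²) + 24 = 308*(24 + 12*(1/(-4))²) + 24 = 308*(24 + 12*(-¼*1)²) + 24 = 308*(24 + 12*(-¼)²) + 24 = 308*(24 + 12*(1/16)) + 24 = 308*(24 + ¾) + 24 = 308*(99/4) + 24 = 7623 + 24 = 7647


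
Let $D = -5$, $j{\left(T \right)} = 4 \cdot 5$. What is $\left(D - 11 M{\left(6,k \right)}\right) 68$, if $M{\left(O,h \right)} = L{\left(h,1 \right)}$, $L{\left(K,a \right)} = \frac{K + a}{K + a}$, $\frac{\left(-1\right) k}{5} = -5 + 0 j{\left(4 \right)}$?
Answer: $-1088$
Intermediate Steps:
$j{\left(T \right)} = 20$
$k = 25$ ($k = - 5 \left(-5 + 0 \cdot 20\right) = - 5 \left(-5 + 0\right) = \left(-5\right) \left(-5\right) = 25$)
$L{\left(K,a \right)} = 1$
$M{\left(O,h \right)} = 1$
$\left(D - 11 M{\left(6,k \right)}\right) 68 = \left(-5 - 11\right) 68 = \left(-16\right) 68 = -1088$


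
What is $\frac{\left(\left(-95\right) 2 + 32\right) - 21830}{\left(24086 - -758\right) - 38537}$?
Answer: $\frac{21988}{13693} \approx 1.6058$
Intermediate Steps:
$\frac{\left(\left(-95\right) 2 + 32\right) - 21830}{\left(24086 - -758\right) - 38537} = \frac{\left(-190 + 32\right) - 21830}{\left(24086 + 758\right) - 38537} = \frac{-158 - 21830}{24844 - 38537} = - \frac{21988}{-13693} = \left(-21988\right) \left(- \frac{1}{13693}\right) = \frac{21988}{13693}$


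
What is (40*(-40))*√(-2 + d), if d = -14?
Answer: -6400*I ≈ -6400.0*I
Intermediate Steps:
(40*(-40))*√(-2 + d) = (40*(-40))*√(-2 - 14) = -6400*I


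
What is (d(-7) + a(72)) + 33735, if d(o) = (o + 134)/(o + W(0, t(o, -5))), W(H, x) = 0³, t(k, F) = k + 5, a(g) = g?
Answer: 236522/7 ≈ 33789.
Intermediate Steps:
t(k, F) = 5 + k
W(H, x) = 0
d(o) = (134 + o)/o (d(o) = (o + 134)/(o + 0) = (134 + o)/o)
(d(-7) + a(72)) + 33735 = ((134 - 7)/(-7) + 72) + 33735 = (-⅐*127 + 72) + 33735 = (-127/7 + 72) + 33735 = 377/7 + 33735 = 236522/7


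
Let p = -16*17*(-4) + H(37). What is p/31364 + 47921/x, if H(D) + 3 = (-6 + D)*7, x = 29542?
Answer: 192682241/115819411 ≈ 1.6636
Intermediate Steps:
H(D) = -45 + 7*D (H(D) = -3 + (-6 + D)*7 = -3 + (-42 + 7*D) = -45 + 7*D)
p = 1302 (p = -16*17*(-4) + (-45 + 7*37) = -272*(-4) + (-45 + 259) = 1088 + 214 = 1302)
p/31364 + 47921/x = 1302/31364 + 47921/29542 = 1302*(1/31364) + 47921*(1/29542) = 651/15682 + 47921/29542 = 192682241/115819411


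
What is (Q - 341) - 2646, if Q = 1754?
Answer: -1233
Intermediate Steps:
(Q - 341) - 2646 = (1754 - 341) - 2646 = 1413 - 2646 = -1233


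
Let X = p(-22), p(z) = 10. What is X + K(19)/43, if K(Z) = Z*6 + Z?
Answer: 563/43 ≈ 13.093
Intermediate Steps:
X = 10
K(Z) = 7*Z (K(Z) = 6*Z + Z = 7*Z)
X + K(19)/43 = 10 + (7*19)/43 = 10 + (1/43)*133 = 10 + 133/43 = 563/43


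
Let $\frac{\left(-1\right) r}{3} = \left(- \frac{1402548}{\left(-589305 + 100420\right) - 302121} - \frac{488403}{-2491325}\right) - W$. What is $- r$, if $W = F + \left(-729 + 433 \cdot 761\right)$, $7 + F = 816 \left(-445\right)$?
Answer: $\frac{101523025949657052}{985326511475} \approx 1.0303 \cdot 10^{5}$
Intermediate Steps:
$F = -363127$ ($F = -7 + 816 \left(-445\right) = -7 - 363120 = -363127$)
$W = -34343$ ($W = -363127 + \left(-729 + 433 \cdot 761\right) = -363127 + \left(-729 + 329513\right) = -363127 + 328784 = -34343$)
$r = - \frac{101523025949657052}{985326511475}$ ($r = - 3 \left(\left(- \frac{1402548}{\left(-589305 + 100420\right) - 302121} - \frac{488403}{-2491325}\right) - -34343\right) = - 3 \left(\left(- \frac{1402548}{-488885 - 302121} - - \frac{488403}{2491325}\right) + 34343\right) = - 3 \left(\left(- \frac{1402548}{-791006} + \frac{488403}{2491325}\right) + 34343\right) = - 3 \left(\left(\left(-1402548\right) \left(- \frac{1}{791006}\right) + \frac{488403}{2491325}\right) + 34343\right) = - 3 \left(\left(\frac{701274}{395503} + \frac{488403}{2491325}\right) + 34343\right) = - 3 \left(\frac{1940266299759}{985326511475} + 34343\right) = \left(-3\right) \frac{33841008649885684}{985326511475} = - \frac{101523025949657052}{985326511475} \approx -1.0303 \cdot 10^{5}$)
$- r = \left(-1\right) \left(- \frac{101523025949657052}{985326511475}\right) = \frac{101523025949657052}{985326511475}$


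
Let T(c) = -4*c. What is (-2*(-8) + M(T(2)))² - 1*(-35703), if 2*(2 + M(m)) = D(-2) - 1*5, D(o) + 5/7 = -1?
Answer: 7019989/196 ≈ 35816.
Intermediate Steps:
D(o) = -12/7 (D(o) = -5/7 - 1 = -12/7)
M(m) = -75/14 (M(m) = -2 + (-12/7 - 1*5)/2 = -2 + (-12/7 - 5)/2 = -2 + (½)*(-47/7) = -2 - 47/14 = -75/14)
(-2*(-8) + M(T(2)))² - 1*(-35703) = (-2*(-8) - 75/14)² - 1*(-35703) = (16 - 75/14)² + 35703 = (149/14)² + 35703 = 22201/196 + 35703 = 7019989/196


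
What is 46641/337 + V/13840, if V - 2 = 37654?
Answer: 82275189/583010 ≈ 141.12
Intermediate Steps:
V = 37656 (V = 2 + 37654 = 37656)
46641/337 + V/13840 = 46641/337 + 37656/13840 = 46641*(1/337) + 37656*(1/13840) = 46641/337 + 4707/1730 = 82275189/583010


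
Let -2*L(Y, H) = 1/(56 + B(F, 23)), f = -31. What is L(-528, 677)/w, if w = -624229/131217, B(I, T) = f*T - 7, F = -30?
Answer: -131217/828976112 ≈ -0.00015829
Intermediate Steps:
B(I, T) = -7 - 31*T (B(I, T) = -31*T - 7 = -7 - 31*T)
L(Y, H) = 1/1328 (L(Y, H) = -1/(2*(56 + (-7 - 31*23))) = -1/(2*(56 + (-7 - 713))) = -1/(2*(56 - 720)) = -½/(-664) = -½*(-1/664) = 1/1328)
w = -624229/131217 (w = -624229*1/131217 = -624229/131217 ≈ -4.7572)
L(-528, 677)/w = 1/(1328*(-624229/131217)) = (1/1328)*(-131217/624229) = -131217/828976112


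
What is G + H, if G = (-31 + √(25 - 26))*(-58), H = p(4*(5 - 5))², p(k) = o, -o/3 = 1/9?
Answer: 16183/9 - 58*I ≈ 1798.1 - 58.0*I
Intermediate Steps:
o = -⅓ (o = -3/9 = -3*⅑ = -⅓ ≈ -0.33333)
p(k) = -⅓
H = ⅑ (H = (-⅓)² = ⅑ ≈ 0.11111)
G = 1798 - 58*I (G = (-31 + √(-1))*(-58) = (-31 + I)*(-58) = 1798 - 58*I ≈ 1798.0 - 58.0*I)
G + H = (1798 - 58*I) + ⅑ = 16183/9 - 58*I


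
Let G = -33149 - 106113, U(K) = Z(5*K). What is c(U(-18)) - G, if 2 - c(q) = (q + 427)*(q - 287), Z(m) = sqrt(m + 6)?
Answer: 261897 - 280*I*sqrt(21) ≈ 2.619e+5 - 1283.1*I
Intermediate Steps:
Z(m) = sqrt(6 + m)
U(K) = sqrt(6 + 5*K)
c(q) = 2 - (-287 + q)*(427 + q) (c(q) = 2 - (q + 427)*(q - 287) = 2 - (427 + q)*(-287 + q) = 2 - (-287 + q)*(427 + q))
G = -139262
c(U(-18)) - G = (122551 - (sqrt(6 + 5*(-18)))**2 - 140*sqrt(6 + 5*(-18))) - 1*(-139262) = (122551 - (sqrt(6 - 90))**2 - 140*sqrt(6 - 90)) + 139262 = (122551 - (sqrt(-84))**2 - 280*I*sqrt(21)) + 139262 = (122551 - (2*I*sqrt(21))**2 - 280*I*sqrt(21)) + 139262 = (122551 - 1*(-84) - 280*I*sqrt(21)) + 139262 = (122551 + 84 - 280*I*sqrt(21)) + 139262 = (122635 - 280*I*sqrt(21)) + 139262 = 261897 - 280*I*sqrt(21)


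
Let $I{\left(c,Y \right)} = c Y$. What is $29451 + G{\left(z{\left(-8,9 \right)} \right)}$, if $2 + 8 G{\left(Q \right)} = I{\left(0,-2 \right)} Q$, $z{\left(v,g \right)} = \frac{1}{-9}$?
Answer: $\frac{117803}{4} \approx 29451.0$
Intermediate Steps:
$z{\left(v,g \right)} = - \frac{1}{9}$
$I{\left(c,Y \right)} = Y c$
$G{\left(Q \right)} = - \frac{1}{4}$ ($G{\left(Q \right)} = - \frac{1}{4} + \frac{\left(-2\right) 0 Q}{8} = - \frac{1}{4} + \frac{0 Q}{8} = - \frac{1}{4} + \frac{1}{8} \cdot 0 = - \frac{1}{4} + 0 = - \frac{1}{4}$)
$29451 + G{\left(z{\left(-8,9 \right)} \right)} = 29451 - \frac{1}{4} = \frac{117803}{4}$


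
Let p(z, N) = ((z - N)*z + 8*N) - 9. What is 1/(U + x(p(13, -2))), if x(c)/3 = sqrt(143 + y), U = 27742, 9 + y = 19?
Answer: 27742/769617187 - 9*sqrt(17)/769617187 ≈ 3.5998e-5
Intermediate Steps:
y = 10 (y = -9 + 19 = 10)
p(z, N) = -9 + 8*N + z*(z - N) (p(z, N) = (z*(z - N) + 8*N) - 9 = (8*N + z*(z - N)) - 9 = -9 + 8*N + z*(z - N))
x(c) = 9*sqrt(17) (x(c) = 3*sqrt(143 + 10) = 3*sqrt(153) = 3*(3*sqrt(17)) = 9*sqrt(17))
1/(U + x(p(13, -2))) = 1/(27742 + 9*sqrt(17))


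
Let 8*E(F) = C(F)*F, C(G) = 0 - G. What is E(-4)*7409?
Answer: -14818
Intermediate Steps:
C(G) = -G
E(F) = -F²/8 (E(F) = ((-F)*F)/8 = (-F²)/8 = -F²/8)
E(-4)*7409 = -⅛*(-4)²*7409 = -⅛*16*7409 = -2*7409 = -14818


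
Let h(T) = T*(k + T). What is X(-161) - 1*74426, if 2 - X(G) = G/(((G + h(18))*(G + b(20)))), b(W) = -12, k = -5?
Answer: -939900857/12629 ≈ -74424.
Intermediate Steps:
h(T) = T*(-5 + T)
X(G) = 2 - G/((-12 + G)*(234 + G)) (X(G) = 2 - G/((G + 18*(-5 + 18))*(G - 12)) = 2 - G/((G + 18*13)*(-12 + G)) = 2 - G/((G + 234)*(-12 + G)) = 2 - G/((234 + G)*(-12 + G)) = 2 - G/((-12 + G)*(234 + G)))
X(-161) - 1*74426 = (-5616 + 2*(-161)² + 443*(-161))/(-2808 + (-161)² + 222*(-161)) - 1*74426 = (-5616 + 2*25921 - 71323)/(-2808 + 25921 - 35742) - 74426 = (-5616 + 51842 - 71323)/(-12629) - 74426 = -1/12629*(-25097) - 74426 = 25097/12629 - 74426 = -939900857/12629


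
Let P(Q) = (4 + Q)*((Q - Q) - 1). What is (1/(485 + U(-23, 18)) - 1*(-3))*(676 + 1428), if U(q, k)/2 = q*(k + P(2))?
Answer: 420800/67 ≈ 6280.6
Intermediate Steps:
P(Q) = -4 - Q (P(Q) = (4 + Q)*(0 - 1) = (4 + Q)*(-1) = -4 - Q)
U(q, k) = 2*q*(-6 + k) (U(q, k) = 2*(q*(k + (-4 - 1*2))) = 2*(q*(k + (-4 - 2))) = 2*(q*(k - 6)) = 2*(q*(-6 + k)) = 2*q*(-6 + k))
(1/(485 + U(-23, 18)) - 1*(-3))*(676 + 1428) = (1/(485 + 2*(-23)*(-6 + 18)) - 1*(-3))*(676 + 1428) = (1/(485 + 2*(-23)*12) + 3)*2104 = (1/(485 - 552) + 3)*2104 = (1/(-67) + 3)*2104 = (-1/67 + 3)*2104 = (200/67)*2104 = 420800/67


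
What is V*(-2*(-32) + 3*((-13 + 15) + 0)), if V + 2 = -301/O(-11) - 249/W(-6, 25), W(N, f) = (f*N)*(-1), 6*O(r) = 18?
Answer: -109193/15 ≈ -7279.5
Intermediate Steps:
O(r) = 3 (O(r) = (⅙)*18 = 3)
W(N, f) = -N*f (W(N, f) = (N*f)*(-1) = -N*f)
V = -15599/150 (V = -2 + (-301/3 - 249/((-1*(-6)*25))) = -2 + (-301*⅓ - 249/150) = -2 + (-301/3 - 249*1/150) = -2 + (-301/3 - 83/50) = -2 - 15299/150 = -15599/150 ≈ -103.99)
V*(-2*(-32) + 3*((-13 + 15) + 0)) = -15599*(-2*(-32) + 3*((-13 + 15) + 0))/150 = -15599*(64 + 3*(2 + 0))/150 = -15599*(64 + 3*2)/150 = -15599*(64 + 6)/150 = -15599/150*70 = -109193/15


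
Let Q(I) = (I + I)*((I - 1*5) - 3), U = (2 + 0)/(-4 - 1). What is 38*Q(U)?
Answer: 6384/25 ≈ 255.36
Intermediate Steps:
U = -2/5 (U = 2/(-5) = 2*(-1/5) = -2/5 ≈ -0.40000)
Q(I) = 2*I*(-8 + I) (Q(I) = (2*I)*((I - 5) - 3) = (2*I)*((-5 + I) - 3) = (2*I)*(-8 + I) = 2*I*(-8 + I))
38*Q(U) = 38*(2*(-2/5)*(-8 - 2/5)) = 38*(2*(-2/5)*(-42/5)) = 38*(168/25) = 6384/25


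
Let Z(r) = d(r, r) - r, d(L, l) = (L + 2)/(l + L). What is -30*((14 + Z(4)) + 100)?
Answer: -6645/2 ≈ -3322.5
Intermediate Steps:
d(L, l) = (2 + L)/(L + l)
Z(r) = -r + (2 + r)/(2*r) (Z(r) = (2 + r)/(r + r) - r = (2 + r)/((2*r)) - r = (1/(2*r))*(2 + r) - r = (2 + r)/(2*r) - r = -r + (2 + r)/(2*r))
-30*((14 + Z(4)) + 100) = -30*((14 + (½ + 1/4 - 1*4)) + 100) = -30*((14 + (½ + ¼ - 4)) + 100) = -30*((14 - 13/4) + 100) = -30*(43/4 + 100) = -30*443/4 = -6645/2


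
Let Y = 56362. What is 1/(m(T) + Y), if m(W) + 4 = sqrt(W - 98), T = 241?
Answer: 56358/3176224021 - sqrt(143)/3176224021 ≈ 1.7740e-5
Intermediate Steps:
m(W) = -4 + sqrt(-98 + W) (m(W) = -4 + sqrt(W - 98) = -4 + sqrt(-98 + W))
1/(m(T) + Y) = 1/((-4 + sqrt(-98 + 241)) + 56362) = 1/((-4 + sqrt(143)) + 56362) = 1/(56358 + sqrt(143))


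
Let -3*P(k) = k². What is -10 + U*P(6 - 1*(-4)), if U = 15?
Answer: -510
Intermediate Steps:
P(k) = -k²/3
-10 + U*P(6 - 1*(-4)) = -10 + 15*(-(6 - 1*(-4))²/3) = -10 + 15*(-(6 + 4)²/3) = -10 + 15*(-⅓*10²) = -10 + 15*(-⅓*100) = -10 + 15*(-100/3) = -10 - 500 = -510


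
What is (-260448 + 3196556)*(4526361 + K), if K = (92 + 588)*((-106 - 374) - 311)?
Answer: 11710610971948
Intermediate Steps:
K = -537880 (K = 680*(-480 - 311) = 680*(-791) = -537880)
(-260448 + 3196556)*(4526361 + K) = (-260448 + 3196556)*(4526361 - 537880) = 2936108*3988481 = 11710610971948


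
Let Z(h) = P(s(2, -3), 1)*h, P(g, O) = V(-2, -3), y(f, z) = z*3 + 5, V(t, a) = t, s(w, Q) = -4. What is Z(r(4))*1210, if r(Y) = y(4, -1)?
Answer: -4840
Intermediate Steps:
y(f, z) = 5 + 3*z (y(f, z) = 3*z + 5 = 5 + 3*z)
P(g, O) = -2
r(Y) = 2 (r(Y) = 5 + 3*(-1) = 5 - 3 = 2)
Z(h) = -2*h
Z(r(4))*1210 = -2*2*1210 = -4*1210 = -4840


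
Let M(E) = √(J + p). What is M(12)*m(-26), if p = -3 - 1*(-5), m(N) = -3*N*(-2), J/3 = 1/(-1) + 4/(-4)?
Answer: -312*I ≈ -312.0*I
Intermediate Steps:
J = -6 (J = 3*(1/(-1) + 4/(-4)) = 3*(1*(-1) + 4*(-¼)) = 3*(-1 - 1) = 3*(-2) = -6)
m(N) = 6*N
p = 2 (p = -3 + 5 = 2)
M(E) = 2*I (M(E) = √(-6 + 2) = √(-4) = 2*I)
M(12)*m(-26) = (2*I)*(6*(-26)) = (2*I)*(-156) = -312*I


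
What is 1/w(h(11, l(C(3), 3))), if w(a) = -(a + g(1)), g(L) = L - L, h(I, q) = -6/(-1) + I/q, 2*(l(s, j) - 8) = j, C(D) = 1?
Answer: -19/136 ≈ -0.13971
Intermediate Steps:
l(s, j) = 8 + j/2
h(I, q) = 6 + I/q (h(I, q) = -6*(-1) + I/q = 6 + I/q)
g(L) = 0
w(a) = -a (w(a) = -(a + 0) = -a)
1/w(h(11, l(C(3), 3))) = 1/(-(6 + 11/(8 + (1/2)*3))) = 1/(-(6 + 11/(8 + 3/2))) = 1/(-(6 + 11/(19/2))) = 1/(-(6 + 11*(2/19))) = 1/(-(6 + 22/19)) = 1/(-1*136/19) = 1/(-136/19) = -19/136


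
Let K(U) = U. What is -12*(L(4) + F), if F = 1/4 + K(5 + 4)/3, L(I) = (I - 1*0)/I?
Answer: -51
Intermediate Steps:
L(I) = 1 (L(I) = (I + 0)/I = I/I = 1)
F = 13/4 (F = 1/4 + (5 + 4)/3 = 1*(¼) + 9*(⅓) = ¼ + 3 = 13/4 ≈ 3.2500)
-12*(L(4) + F) = -12*(1 + 13/4) = -12*17/4 = -51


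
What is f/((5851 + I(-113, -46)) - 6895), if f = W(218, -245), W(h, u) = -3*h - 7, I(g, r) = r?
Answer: 661/1090 ≈ 0.60642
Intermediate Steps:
W(h, u) = -7 - 3*h
f = -661 (f = -7 - 3*218 = -7 - 654 = -661)
f/((5851 + I(-113, -46)) - 6895) = -661/((5851 - 46) - 6895) = -661/(5805 - 6895) = -661/(-1090) = -661*(-1/1090) = 661/1090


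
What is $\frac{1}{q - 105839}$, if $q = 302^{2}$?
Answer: $- \frac{1}{14635} \approx -6.8329 \cdot 10^{-5}$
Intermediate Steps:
$q = 91204$
$\frac{1}{q - 105839} = \frac{1}{91204 - 105839} = \frac{1}{-14635} = - \frac{1}{14635}$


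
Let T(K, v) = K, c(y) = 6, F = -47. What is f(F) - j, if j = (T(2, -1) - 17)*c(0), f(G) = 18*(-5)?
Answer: 0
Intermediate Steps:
f(G) = -90
j = -90 (j = (2 - 17)*6 = -15*6 = -90)
f(F) - j = -90 - 1*(-90) = -90 + 90 = 0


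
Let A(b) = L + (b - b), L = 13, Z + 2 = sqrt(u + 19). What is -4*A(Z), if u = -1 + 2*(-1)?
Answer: -52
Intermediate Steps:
u = -3 (u = -1 - 2 = -3)
Z = 2 (Z = -2 + sqrt(-3 + 19) = -2 + sqrt(16) = -2 + 4 = 2)
A(b) = 13 (A(b) = 13 + (b - b) = 13 + 0 = 13)
-4*A(Z) = -4*13 = -52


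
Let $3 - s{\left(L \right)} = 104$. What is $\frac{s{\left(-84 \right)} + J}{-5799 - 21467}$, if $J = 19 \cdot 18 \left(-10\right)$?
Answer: $\frac{3521}{27266} \approx 0.12914$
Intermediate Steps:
$s{\left(L \right)} = -101$ ($s{\left(L \right)} = 3 - 104 = -101$)
$J = -3420$ ($J = 342 \left(-10\right) = -3420$)
$\frac{s{\left(-84 \right)} + J}{-5799 - 21467} = \frac{-101 - 3420}{-5799 - 21467} = - \frac{3521}{-27266} = \left(-3521\right) \left(- \frac{1}{27266}\right) = \frac{3521}{27266}$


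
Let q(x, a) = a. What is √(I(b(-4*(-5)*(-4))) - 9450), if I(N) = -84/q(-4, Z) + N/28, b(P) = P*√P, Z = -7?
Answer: √(-462462 - 560*I*√5)/7 ≈ 0.13152 - 97.149*I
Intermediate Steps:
b(P) = P^(3/2)
I(N) = 12 + N/28 (I(N) = -84/(-7) + N/28 = -84*(-⅐) + N*(1/28) = 12 + N/28)
√(I(b(-4*(-5)*(-4))) - 9450) = √((12 + (-4*(-5)*(-4))^(3/2)/28) - 9450) = √((12 + (20*(-4))^(3/2)/28) - 9450) = √((12 + (-80)^(3/2)/28) - 9450) = √((12 + (-320*I*√5)/28) - 9450) = √((12 - 80*I*√5/7) - 9450) = √(-9438 - 80*I*√5/7)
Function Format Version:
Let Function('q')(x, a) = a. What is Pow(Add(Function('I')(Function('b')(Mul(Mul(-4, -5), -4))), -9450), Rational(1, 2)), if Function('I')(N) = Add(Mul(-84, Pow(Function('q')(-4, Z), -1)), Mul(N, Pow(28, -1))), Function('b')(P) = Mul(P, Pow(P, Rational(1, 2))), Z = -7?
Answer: Mul(Rational(1, 7), Pow(Add(-462462, Mul(-560, I, Pow(5, Rational(1, 2)))), Rational(1, 2))) ≈ Add(0.13152, Mul(-97.149, I))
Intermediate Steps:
Function('b')(P) = Pow(P, Rational(3, 2))
Function('I')(N) = Add(12, Mul(Rational(1, 28), N)) (Function('I')(N) = Add(Mul(-84, Pow(-7, -1)), Mul(N, Pow(28, -1))) = Add(Mul(-84, Rational(-1, 7)), Mul(N, Rational(1, 28))) = Add(12, Mul(Rational(1, 28), N)))
Pow(Add(Function('I')(Function('b')(Mul(Mul(-4, -5), -4))), -9450), Rational(1, 2)) = Pow(Add(Add(12, Mul(Rational(1, 28), Pow(Mul(Mul(-4, -5), -4), Rational(3, 2)))), -9450), Rational(1, 2)) = Pow(Add(Add(12, Mul(Rational(1, 28), Pow(Mul(20, -4), Rational(3, 2)))), -9450), Rational(1, 2)) = Pow(Add(Add(12, Mul(Rational(1, 28), Pow(-80, Rational(3, 2)))), -9450), Rational(1, 2)) = Pow(Add(Add(12, Mul(Rational(1, 28), Mul(-320, I, Pow(5, Rational(1, 2))))), -9450), Rational(1, 2)) = Pow(Add(Add(12, Mul(Rational(-80, 7), I, Pow(5, Rational(1, 2)))), -9450), Rational(1, 2)) = Pow(Add(-9438, Mul(Rational(-80, 7), I, Pow(5, Rational(1, 2)))), Rational(1, 2))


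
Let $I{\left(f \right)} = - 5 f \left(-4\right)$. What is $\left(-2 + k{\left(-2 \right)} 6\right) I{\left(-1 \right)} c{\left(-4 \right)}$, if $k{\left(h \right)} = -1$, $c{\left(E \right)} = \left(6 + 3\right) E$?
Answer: $-5760$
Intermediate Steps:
$c{\left(E \right)} = 9 E$
$I{\left(f \right)} = 20 f$
$\left(-2 + k{\left(-2 \right)} 6\right) I{\left(-1 \right)} c{\left(-4 \right)} = \left(-2 - 6\right) 20 \left(-1\right) 9 \left(-4\right) = \left(-2 - 6\right) \left(-20\right) \left(-36\right) = \left(-8\right) \left(-20\right) \left(-36\right) = 160 \left(-36\right) = -5760$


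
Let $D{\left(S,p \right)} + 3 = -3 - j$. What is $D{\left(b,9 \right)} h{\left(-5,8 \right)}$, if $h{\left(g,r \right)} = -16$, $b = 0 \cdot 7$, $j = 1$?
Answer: $112$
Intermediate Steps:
$b = 0$
$D{\left(S,p \right)} = -7$ ($D{\left(S,p \right)} = -3 - 4 = -7$)
$D{\left(b,9 \right)} h{\left(-5,8 \right)} = \left(-7\right) \left(-16\right) = 112$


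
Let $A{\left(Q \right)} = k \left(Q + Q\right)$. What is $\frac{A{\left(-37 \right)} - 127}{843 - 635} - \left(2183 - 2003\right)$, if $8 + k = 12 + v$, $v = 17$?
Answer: $- \frac{39121}{208} \approx -188.08$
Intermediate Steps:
$k = 21$ ($k = -8 + \left(12 + 17\right) = -8 + 29 = 21$)
$A{\left(Q \right)} = 42 Q$ ($A{\left(Q \right)} = 21 \left(Q + Q\right) = 21 \cdot 2 Q = 42 Q$)
$\frac{A{\left(-37 \right)} - 127}{843 - 635} - \left(2183 - 2003\right) = \frac{42 \left(-37\right) - 127}{843 - 635} - \left(2183 - 2003\right) = \frac{-1554 - 127}{843 - 635} - 180 = - \frac{1681}{843 - 635} - 180 = - \frac{1681}{208} - 180 = - \frac{39121}{208}$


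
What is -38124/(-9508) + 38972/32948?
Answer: 101665958/19579349 ≈ 5.1925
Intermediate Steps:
-38124/(-9508) + 38972/32948 = -38124*(-1/9508) + 38972*(1/32948) = 9531/2377 + 9743/8237 = 101665958/19579349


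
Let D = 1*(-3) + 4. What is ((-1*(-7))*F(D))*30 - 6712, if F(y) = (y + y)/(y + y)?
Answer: -6502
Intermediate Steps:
D = 1 (D = -3 + 4 = 1)
F(y) = 1 (F(y) = (2*y)/((2*y)) = (2*y)*(1/(2*y)) = 1)
((-1*(-7))*F(D))*30 - 6712 = (-1*(-7)*1)*30 - 6712 = (7*1)*30 - 6712 = 7*30 - 6712 = 210 - 6712 = -6502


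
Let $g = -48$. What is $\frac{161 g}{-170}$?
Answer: $\frac{3864}{85} \approx 45.459$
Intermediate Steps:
$\frac{161 g}{-170} = \frac{161 \left(-48\right)}{-170} = \left(-7728\right) \left(- \frac{1}{170}\right) = \frac{3864}{85}$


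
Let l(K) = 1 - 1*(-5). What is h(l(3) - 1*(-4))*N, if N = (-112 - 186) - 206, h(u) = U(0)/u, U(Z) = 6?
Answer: -1512/5 ≈ -302.40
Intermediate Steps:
l(K) = 6 (l(K) = 1 + 5 = 6)
h(u) = 6/u
N = -504 (N = -298 - 206 = -504)
h(l(3) - 1*(-4))*N = (6/(6 - 1*(-4)))*(-504) = (6/(6 + 4))*(-504) = (6/10)*(-504) = (6*(1/10))*(-504) = (3/5)*(-504) = -1512/5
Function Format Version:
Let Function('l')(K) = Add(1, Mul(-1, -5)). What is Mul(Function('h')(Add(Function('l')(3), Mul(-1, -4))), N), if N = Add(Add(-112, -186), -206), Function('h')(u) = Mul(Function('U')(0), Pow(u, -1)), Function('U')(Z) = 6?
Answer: Rational(-1512, 5) ≈ -302.40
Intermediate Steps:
Function('l')(K) = 6 (Function('l')(K) = Add(1, 5) = 6)
Function('h')(u) = Mul(6, Pow(u, -1))
N = -504 (N = Add(-298, -206) = -504)
Mul(Function('h')(Add(Function('l')(3), Mul(-1, -4))), N) = Mul(Mul(6, Pow(Add(6, Mul(-1, -4)), -1)), -504) = Mul(Mul(6, Pow(Add(6, 4), -1)), -504) = Mul(Mul(6, Pow(10, -1)), -504) = Mul(Mul(6, Rational(1, 10)), -504) = Mul(Rational(3, 5), -504) = Rational(-1512, 5)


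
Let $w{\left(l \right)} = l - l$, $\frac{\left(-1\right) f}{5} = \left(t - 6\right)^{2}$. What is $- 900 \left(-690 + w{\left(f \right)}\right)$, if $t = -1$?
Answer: $621000$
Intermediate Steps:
$f = -245$ ($f = - 5 \left(-1 - 6\right)^{2} = - 5 \left(-7\right)^{2} = \left(-5\right) 49 = -245$)
$w{\left(l \right)} = 0$
$- 900 \left(-690 + w{\left(f \right)}\right) = - 900 \left(-690 + 0\right) = \left(-900\right) \left(-690\right) = 621000$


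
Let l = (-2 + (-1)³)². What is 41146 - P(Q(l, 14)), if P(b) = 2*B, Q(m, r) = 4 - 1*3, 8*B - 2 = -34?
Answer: 41154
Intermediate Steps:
B = -4 (B = ¼ + (⅛)*(-34) = ¼ - 17/4 = -4)
l = 9 (l = (-2 - 1)² = (-3)² = 9)
Q(m, r) = 1 (Q(m, r) = 4 - 3 = 1)
P(b) = -8 (P(b) = 2*(-4) = -8)
41146 - P(Q(l, 14)) = 41146 - 1*(-8) = 41146 + 8 = 41154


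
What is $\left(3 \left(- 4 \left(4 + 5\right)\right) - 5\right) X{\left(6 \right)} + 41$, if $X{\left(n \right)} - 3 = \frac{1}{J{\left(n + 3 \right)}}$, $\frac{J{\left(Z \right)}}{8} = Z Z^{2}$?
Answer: $- \frac{1738049}{5832} \approx -298.02$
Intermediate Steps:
$J{\left(Z \right)} = 8 Z^{3}$ ($J{\left(Z \right)} = 8 Z Z^{2} = 8 Z^{3}$)
$X{\left(n \right)} = 3 + \frac{1}{8 \left(3 + n\right)^{3}}$ ($X{\left(n \right)} = 3 + \frac{1}{8 \left(n + 3\right)^{3}} = 3 + \frac{1}{8 \left(3 + n\right)^{3}}$)
$\left(3 \left(- 4 \left(4 + 5\right)\right) - 5\right) X{\left(6 \right)} + 41 = \left(3 \left(- 4 \left(4 + 5\right)\right) - 5\right) \left(3 + \frac{1}{8 \left(3 + 6\right)^{3}}\right) + 41 = \left(3 \left(\left(-4\right) 9\right) - 5\right) \left(3 + \frac{1}{8 \cdot 729}\right) + 41 = \left(3 \left(-36\right) - 5\right) \left(3 + \frac{1}{8} \cdot \frac{1}{729}\right) + 41 = \left(-108 - 5\right) \left(3 + \frac{1}{5832}\right) + 41 = \left(-113\right) \frac{17497}{5832} + 41 = - \frac{1977161}{5832} + 41 = - \frac{1738049}{5832}$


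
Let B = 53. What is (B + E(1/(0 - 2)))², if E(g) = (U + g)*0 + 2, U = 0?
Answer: 3025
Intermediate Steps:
E(g) = 2 (E(g) = (0 + g)*0 + 2 = g*0 + 2 = 0 + 2 = 2)
(B + E(1/(0 - 2)))² = (53 + 2)² = 55² = 3025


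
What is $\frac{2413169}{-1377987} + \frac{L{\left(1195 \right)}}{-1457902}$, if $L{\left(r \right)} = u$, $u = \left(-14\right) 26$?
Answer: $- \frac{1758831162085}{1004485001637} \approx -1.751$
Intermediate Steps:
$u = -364$
$L{\left(r \right)} = -364$
$\frac{2413169}{-1377987} + \frac{L{\left(1195 \right)}}{-1457902} = \frac{2413169}{-1377987} - \frac{364}{-1457902} = 2413169 \left(- \frac{1}{1377987}\right) - - \frac{182}{728951} = - \frac{2413169}{1377987} + \frac{182}{728951} = - \frac{1758831162085}{1004485001637}$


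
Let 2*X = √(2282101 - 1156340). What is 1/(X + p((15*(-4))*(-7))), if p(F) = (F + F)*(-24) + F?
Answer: -11280/222506377 - 2*√1125761/1557544639 ≈ -5.2058e-5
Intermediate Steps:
p(F) = -47*F (p(F) = (2*F)*(-24) + F = -48*F + F = -47*F)
X = √1125761/2 (X = √(2282101 - 1156340)/2 = √1125761/2 ≈ 530.51)
1/(X + p((15*(-4))*(-7))) = 1/(√1125761/2 - 47*15*(-4)*(-7)) = 1/(√1125761/2 - (-2820)*(-7)) = 1/(√1125761/2 - 47*420) = 1/(√1125761/2 - 19740) = 1/(-19740 + √1125761/2)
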